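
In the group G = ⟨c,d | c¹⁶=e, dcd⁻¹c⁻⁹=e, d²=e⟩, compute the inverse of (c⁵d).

The order of (c⁵d) is 16 (smallest k with (c⁵d)ᵏ = e), so (c⁵d)⁻¹ = (c⁵d)¹⁵ = c³d.
Check: (c⁵d) · (c³d) → (c⁵d) · c³ = d;   d · d = e, giving e as required.

Answer: c³d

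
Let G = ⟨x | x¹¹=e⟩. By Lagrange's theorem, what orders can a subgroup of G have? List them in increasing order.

|G| = 11 = 11. By Lagrange's theorem the order of any subgroup divides 11; the divisors of 11 are 1, 11.

Answer: 1, 11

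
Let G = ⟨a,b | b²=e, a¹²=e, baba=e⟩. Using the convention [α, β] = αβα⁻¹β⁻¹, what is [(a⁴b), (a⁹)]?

[(a⁴b), (a⁹)] = (a⁴b)·(a⁹)·(a⁴b)⁻¹·(a⁹)⁻¹.
  (a⁴b) · (a⁹) = a⁷b
  (a⁷b) · (a⁴b) = a³
  (a³) · (a³) = a⁶

Answer: a⁶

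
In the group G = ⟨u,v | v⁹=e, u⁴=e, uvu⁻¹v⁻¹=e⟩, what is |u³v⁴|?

Compute successive powers until reaching e:
  (u³v⁴)¹ = u³v⁴, (u³v⁴)² = u²v⁸, (u³v⁴)³ = uv³, (u³v⁴)⁴ = v⁷, (u³v⁴)⁵ = u³v², (u³v⁴)⁶ = u²v⁶, (u³v⁴)⁷ = uv, (u³v⁴)⁸ = v⁵, (u³v⁴)⁹ = u³, (u³v⁴)¹⁰ = u²v⁴, (u³v⁴)¹¹ = uv⁸, (u³v⁴)¹² = v³, (u³v⁴)¹³ = u³v⁷, (u³v⁴)¹⁴ = u²v², (u³v⁴)¹⁵ = uv⁶, (u³v⁴)¹⁶ = v, (u³v⁴)¹⁷ = u³v⁵, (u³v⁴)¹⁸ = u², (u³v⁴)¹⁹ = uv⁴, (u³v⁴)²⁰ = v⁸, (u³v⁴)²¹ = u³v³, (u³v⁴)²² = u²v⁷, (u³v⁴)²³ = uv², (u³v⁴)²⁴ = v⁶, (u³v⁴)²⁵ = u³v, (u³v⁴)²⁶ = u²v⁵, (u³v⁴)²⁷ = u, (u³v⁴)²⁸ = v⁴, (u³v⁴)²⁹ = u³v⁸, (u³v⁴)³⁰ = u²v³, (u³v⁴)³¹ = uv⁷, (u³v⁴)³² = v², (u³v⁴)³³ = u³v⁶, (u³v⁴)³⁴ = u²v, (u³v⁴)³⁵ = uv⁵, (u³v⁴)³⁶ = e.
The smallest positive k with (u³v⁴)ᵏ = e is 36.

Answer: 36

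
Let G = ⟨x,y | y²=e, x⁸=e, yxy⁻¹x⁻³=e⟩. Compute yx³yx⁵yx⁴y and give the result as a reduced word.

Multiply left to right, reducing at each step:
  y · x³ = xy
  (xy) · y = x
  x · x⁵ = x⁶
  (x⁶) · y = x⁶y
  (x⁶y) · x⁴ = x²y
  (x²y) · y = x²

Answer: x²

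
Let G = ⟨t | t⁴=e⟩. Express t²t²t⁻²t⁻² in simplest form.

Multiply left to right, reducing at each step:
  (t²) · t² = e
  e · t⁻² = t²
  (t²) · t⁻² = e

Answer: e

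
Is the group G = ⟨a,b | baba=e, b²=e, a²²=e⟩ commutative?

a·b = ab but b·a = a²¹b, so a·b ≠ b·a and G is not abelian.

Answer: No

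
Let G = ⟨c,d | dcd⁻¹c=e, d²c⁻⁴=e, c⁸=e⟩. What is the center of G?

An element z ∈ Z(G) iff z commutes with every generator.
For example c⁴ is central: (c⁴)·c = c⁵ = c·(c⁴); (c⁴)·d = d⁻¹ = d·(c⁴).
Whereas c ∉ Z(G) since c·d = cd ≠ c³d⁻¹ = d·c.
Checking each of the 16 elements this way gives Z(G) = {e, c⁴}, of order 2.

Answer: {e, c⁴}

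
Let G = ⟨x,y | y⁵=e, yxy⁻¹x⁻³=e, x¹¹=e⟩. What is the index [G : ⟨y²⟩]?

First find ord(y²) by computing successive powers:
  (y²)¹ = y², (y²)² = y⁴, (y²)³ = y, (y²)⁴ = y³, (y²)⁵ = e.
So |⟨y²⟩| = ord(y²) = 5. With |G| = 55, by Lagrange [G : ⟨y²⟩] = 55/5 = 11.

Answer: 11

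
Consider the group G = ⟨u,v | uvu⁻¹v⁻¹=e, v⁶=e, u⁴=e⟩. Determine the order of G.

Enumerate words in the generators, reducing via the relations: the distinct elements are
  {e, u, v, uv, u², u³, v², v³, v⁴, v⁵, uv², uv³, uv⁴, uv⁵, u²v, u³v, u²v², u²v³, u²v⁴, u²v⁵, u³v², u³v³, u³v⁴, u³v⁵}.
No further products give new elements, so |G| = 24.

Answer: 24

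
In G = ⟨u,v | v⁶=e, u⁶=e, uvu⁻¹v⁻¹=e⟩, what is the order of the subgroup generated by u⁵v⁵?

|⟨u⁵v⁵⟩| equals the order of u⁵v⁵. Compute successive powers until reaching e:
  (u⁵v⁵)¹ = u⁵v⁵, (u⁵v⁵)² = u⁴v⁴, (u⁵v⁵)³ = u³v³, (u⁵v⁵)⁴ = u²v², (u⁵v⁵)⁵ = uv, (u⁵v⁵)⁶ = e.
The smallest positive k with (u⁵v⁵)ᵏ = e is 6, so |⟨u⁵v⁵⟩| = 6.

Answer: 6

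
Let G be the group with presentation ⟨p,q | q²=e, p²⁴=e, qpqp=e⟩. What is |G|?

Enumerate words in the generators, reducing via the relations: the distinct elements are
  {e, p, q, pq, p², p³, p⁴, p⁵, p⁶, p⁷, p⁸, p⁹, p²q, p²², p²³, p²¹, p²⁰, p³q, p¹², p¹³, p¹¹, p¹⁰, p¹⁴, p¹⁵, p¹⁶, p¹⁷, p¹⁸, p¹⁹, p⁴q, p⁵q, p⁶q, p⁷q, p⁸q, p⁹q, p²²q, p²³q, p²¹q, p²⁰q, p¹²q, p¹³q, p¹¹q, p¹⁰q, p¹⁴q, p¹⁵q, p¹⁶q, p¹⁷q, p¹⁸q, p¹⁹q}.
No further products give new elements, so |G| = 48.

Answer: 48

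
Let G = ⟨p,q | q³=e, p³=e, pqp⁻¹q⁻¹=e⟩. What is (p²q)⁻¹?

The order of (p²q) is 3 (smallest k with (p²q)ᵏ = e), so (p²q)⁻¹ = (p²q)² = pq².
Check: (p²q) · (pq²) → (p²q) · p = q;   q · q² = e, giving e as required.

Answer: pq²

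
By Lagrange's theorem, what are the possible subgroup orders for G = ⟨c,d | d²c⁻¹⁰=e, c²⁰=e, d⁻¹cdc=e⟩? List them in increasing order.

|G| = 40 = 2³ · 5. By Lagrange's theorem the order of any subgroup divides 40; the divisors of 40 are 1, 2, 4, 5, 8, 10, 20, 40.

Answer: 1, 2, 4, 5, 8, 10, 20, 40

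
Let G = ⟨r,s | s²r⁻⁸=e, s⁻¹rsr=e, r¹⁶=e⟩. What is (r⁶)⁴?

Compute successive powers of (r⁶), reducing at each step:
  (r⁶)²: (r⁶) · r⁶ = r¹²
  (r⁶)³: (r¹²) · r⁶ = r²
  (r⁶)⁴: (r²) · r⁶ = r⁸

Answer: r⁸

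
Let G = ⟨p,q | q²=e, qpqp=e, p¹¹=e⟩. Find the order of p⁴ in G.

Compute successive powers until reaching e:
  (p⁴)¹ = p⁴, (p⁴)² = p⁸, (p⁴)³ = p, (p⁴)⁴ = p⁵, (p⁴)⁵ = p⁹, (p⁴)⁶ = p², (p⁴)⁷ = p⁶, (p⁴)⁸ = p¹⁰, (p⁴)⁹ = p³, (p⁴)¹⁰ = p⁷, (p⁴)¹¹ = e.
The smallest positive k with (p⁴)ᵏ = e is 11.

Answer: 11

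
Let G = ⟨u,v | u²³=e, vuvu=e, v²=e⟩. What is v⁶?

Compute successive powers of v, reducing at each step:
  v²: v · v = e
  v³: e · v = v
  v⁴: v · v = e
  v⁵: e · v = v
  v⁶: v · v = e

Answer: e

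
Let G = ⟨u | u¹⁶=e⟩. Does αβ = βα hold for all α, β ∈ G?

G has a single generator, so G is cyclic and hence abelian.

Answer: Yes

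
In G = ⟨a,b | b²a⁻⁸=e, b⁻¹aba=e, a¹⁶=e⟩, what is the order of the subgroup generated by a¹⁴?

|⟨a¹⁴⟩| equals the order of a¹⁴. Compute successive powers until reaching e:
  (a¹⁴)¹ = a¹⁴, (a¹⁴)² = a¹², (a¹⁴)³ = a¹⁰, (a¹⁴)⁴ = a⁸, (a¹⁴)⁵ = a⁶, (a¹⁴)⁶ = a⁴, (a¹⁴)⁷ = a², (a¹⁴)⁸ = e.
The smallest positive k with (a¹⁴)ᵏ = e is 8, so |⟨a¹⁴⟩| = 8.

Answer: 8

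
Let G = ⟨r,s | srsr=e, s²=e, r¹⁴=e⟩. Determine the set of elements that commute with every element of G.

An element z ∈ Z(G) iff z commutes with every generator.
For example r⁷ is central: (r⁷)·r = r⁸ = r·(r⁷); (r⁷)·s = r⁷s = s·(r⁷).
Whereas r ∉ Z(G) since r·s = rs ≠ r¹³s = s·r.
Checking each of the 28 elements this way gives Z(G) = {e, r⁷}, of order 2.

Answer: {e, r⁷}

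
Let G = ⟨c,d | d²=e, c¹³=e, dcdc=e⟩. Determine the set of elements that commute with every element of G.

An element z ∈ Z(G) iff z commutes with every generator.
For example e is central: e·c = c = c·e; e·d = d = d·e.
Whereas c ∉ Z(G) since c·d = cd ≠ c¹²d = d·c.
Checking each of the 26 elements this way gives Z(G) = {e}, of order 1.

Answer: {e}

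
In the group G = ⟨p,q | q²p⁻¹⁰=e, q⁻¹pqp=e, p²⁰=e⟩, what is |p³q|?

Compute successive powers until reaching e:
  (p³q)¹ = p³q, (p³q)² = p¹⁰, (p³q)³ = p³q⁻¹, (p³q)⁴ = e.
The smallest positive k with (p³q)ᵏ = e is 4.

Answer: 4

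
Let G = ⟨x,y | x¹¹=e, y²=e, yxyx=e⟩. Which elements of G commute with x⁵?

⟨x⁵⟩ ⊆ C_G(x⁵) since powers of x⁵ commute with x⁵; so |C_G(x⁵)| ≥ |⟨x⁵⟩| = 11.
By orbit–stabilizer, |C_G(x⁵)| = |G| / |conj. class of x⁵| = 22 / 2 = 11.
The 11 elements commuting with x⁵ are {e, x, x², x³, x⁴, x⁵, x⁶, x⁷, x⁸, x⁹, x¹⁰}.

Answer: {e, x, x², x³, x⁴, x⁵, x⁶, x⁷, x⁸, x⁹, x¹⁰}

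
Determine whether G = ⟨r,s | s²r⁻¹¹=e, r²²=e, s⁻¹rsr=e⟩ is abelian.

r·s = rs but s·r = r¹⁰s⁻¹, so r·s ≠ s·r and G is not abelian.

Answer: No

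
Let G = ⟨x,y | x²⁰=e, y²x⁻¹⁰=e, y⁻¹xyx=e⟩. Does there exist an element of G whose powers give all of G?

Every cyclic group is abelian. But x·y = xy while y·x = x⁹y⁻¹, so x·y ≠ y·x and G is not abelian. Hence G is not cyclic.

Answer: No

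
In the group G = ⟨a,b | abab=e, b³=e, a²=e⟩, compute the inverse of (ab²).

The order of (ab²) is 2 (smallest k with (ab²)ᵏ = e), so (ab²)⁻¹ = (ab²)¹ = ab².
Check: (ab²) · (ab²) → (ab²) · a = b;   b · b² = e, giving e as required.

Answer: ab²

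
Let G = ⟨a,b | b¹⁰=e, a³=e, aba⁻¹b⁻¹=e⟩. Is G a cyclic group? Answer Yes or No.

|G| = 30. The element ab has order 30 (its powers give 30 distinct elements), so ⟨ab⟩ = G and G is cyclic.

Answer: Yes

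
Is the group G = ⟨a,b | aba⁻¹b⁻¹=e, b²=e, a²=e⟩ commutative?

Each pair of generators commutes: a·b = ab = b·a. Since the generators pairwise commute, every element of G commutes with every other, so G is abelian.

Answer: Yes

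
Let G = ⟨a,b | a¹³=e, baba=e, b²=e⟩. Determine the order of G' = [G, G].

G' = [G, G] is generated by all commutators. The generator-pair commutators are: [a, b] = a².
The subgroup they normally generate is {e, a, a², a³, a⁴, a⁵, a⁶, a⁷, a⁸, a⁹, a¹⁰, a¹¹, a¹²}, of order 13.
Check: |G/G'| = 26/13 = 2 is the order of the abelianisation.

Answer: 13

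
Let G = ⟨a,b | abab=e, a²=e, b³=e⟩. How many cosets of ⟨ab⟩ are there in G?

First find ord(ab) by computing successive powers:
  (ab)¹ = ab, (ab)² = e.
So |⟨ab⟩| = ord(ab) = 2. With |G| = 6, by Lagrange [G : ⟨ab⟩] = 6/2 = 3.

Answer: 3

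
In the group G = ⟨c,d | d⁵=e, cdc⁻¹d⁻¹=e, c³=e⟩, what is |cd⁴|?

Compute successive powers until reaching e:
  (cd⁴)¹ = cd⁴, (cd⁴)² = c²d³, (cd⁴)³ = d², (cd⁴)⁴ = cd, (cd⁴)⁵ = c², (cd⁴)⁶ = d⁴, (cd⁴)⁷ = cd³, (cd⁴)⁸ = c²d², (cd⁴)⁹ = d, (cd⁴)¹⁰ = c, (cd⁴)¹¹ = c²d⁴, (cd⁴)¹² = d³, (cd⁴)¹³ = cd², (cd⁴)¹⁴ = c²d, (cd⁴)¹⁵ = e.
The smallest positive k with (cd⁴)ᵏ = e is 15.

Answer: 15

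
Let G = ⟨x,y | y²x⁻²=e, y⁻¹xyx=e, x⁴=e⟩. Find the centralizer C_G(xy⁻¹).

⟨xy⁻¹⟩ ⊆ C_G(xy⁻¹) since powers of xy⁻¹ commute with xy⁻¹; so |C_G(xy⁻¹)| ≥ |⟨xy⁻¹⟩| = 4.
By orbit–stabilizer, |C_G(xy⁻¹)| = |G| / |conj. class of xy⁻¹| = 8 / 2 = 4.
The 4 elements commuting with xy⁻¹ are {e, x², xy, xy⁻¹}.

Answer: {e, x², xy, xy⁻¹}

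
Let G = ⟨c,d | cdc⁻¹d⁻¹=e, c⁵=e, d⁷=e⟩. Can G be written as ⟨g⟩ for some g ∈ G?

|G| = 35. The element cd has order 35 (its powers give 35 distinct elements), so ⟨cd⟩ = G and G is cyclic.

Answer: Yes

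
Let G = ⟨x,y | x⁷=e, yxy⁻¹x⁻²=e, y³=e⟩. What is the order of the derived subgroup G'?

G' = [G, G] is generated by all commutators. The generator-pair commutators are: [x, y] = x⁶.
The subgroup they normally generate is {e, x, x², x³, x⁴, x⁵, x⁶}, of order 7.
Check: |G/G'| = 21/7 = 3 is the order of the abelianisation.

Answer: 7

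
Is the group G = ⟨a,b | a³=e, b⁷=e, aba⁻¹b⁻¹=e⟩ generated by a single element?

|G| = 21. The element ab has order 21 (its powers give 21 distinct elements), so ⟨ab⟩ = G and G is cyclic.

Answer: Yes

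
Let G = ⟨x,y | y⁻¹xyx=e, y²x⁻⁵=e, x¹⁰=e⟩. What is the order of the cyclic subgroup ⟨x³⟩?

|⟨x³⟩| equals the order of x³. Compute successive powers until reaching e:
  (x³)¹ = x³, (x³)² = x⁶, (x³)³ = x⁹, (x³)⁴ = x², (x³)⁵ = x⁵, (x³)⁶ = x⁸, (x³)⁷ = x, (x³)⁸ = x⁴, (x³)⁹ = x⁷, (x³)¹⁰ = e.
The smallest positive k with (x³)ᵏ = e is 10, so |⟨x³⟩| = 10.

Answer: 10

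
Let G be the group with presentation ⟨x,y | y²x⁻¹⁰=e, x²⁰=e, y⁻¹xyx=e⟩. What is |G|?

Enumerate words in the generators, reducing via the relations: the distinct elements are
  {e, x, y, xy, x², x³, x⁴, x⁵, x⁶, x⁷, x⁸, x⁹, x²y, x³y, x¹², x¹³, x¹¹, x¹⁰, x¹⁴, x¹⁵, x¹⁶, x¹⁷, x¹⁸, x¹⁹, x⁴y, x⁵y, x⁶y, x⁷y, x⁸y, x⁹y, y⁻¹, xy⁻¹, x²y⁻¹, x³y⁻¹, x⁴y⁻¹, x⁵y⁻¹, x⁶y⁻¹, x⁷y⁻¹, x⁸y⁻¹, x⁹y⁻¹}.
No further products give new elements, so |G| = 40.

Answer: 40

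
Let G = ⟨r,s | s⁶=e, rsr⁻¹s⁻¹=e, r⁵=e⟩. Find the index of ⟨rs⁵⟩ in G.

First find ord(rs⁵) by computing successive powers:
  (rs⁵)¹ = rs⁵, (rs⁵)² = r²s⁴, (rs⁵)³ = r³s³, (rs⁵)⁴ = r⁴s², (rs⁵)⁵ = s, (rs⁵)⁶ = r, (rs⁵)⁷ = r²s⁵, (rs⁵)⁸ = r³s⁴, (rs⁵)⁹ = r⁴s³, (rs⁵)¹⁰ = s², (rs⁵)¹¹ = rs, (rs⁵)¹² = r², (rs⁵)¹³ = r³s⁵, (rs⁵)¹⁴ = r⁴s⁴, (rs⁵)¹⁵ = s³, (rs⁵)¹⁶ = rs², (rs⁵)¹⁷ = r²s, (rs⁵)¹⁸ = r³, (rs⁵)¹⁹ = r⁴s⁵, (rs⁵)²⁰ = s⁴, (rs⁵)²¹ = rs³, (rs⁵)²² = r²s², (rs⁵)²³ = r³s, (rs⁵)²⁴ = r⁴, (rs⁵)²⁵ = s⁵, (rs⁵)²⁶ = rs⁴, (rs⁵)²⁷ = r²s³, (rs⁵)²⁸ = r³s², (rs⁵)²⁹ = r⁴s, (rs⁵)³⁰ = e.
So |⟨rs⁵⟩| = ord(rs⁵) = 30. With |G| = 30, by Lagrange [G : ⟨rs⁵⟩] = 30/30 = 1.

Answer: 1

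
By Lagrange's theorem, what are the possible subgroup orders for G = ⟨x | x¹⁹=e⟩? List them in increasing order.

|G| = 19 = 19. By Lagrange's theorem the order of any subgroup divides 19; the divisors of 19 are 1, 19.

Answer: 1, 19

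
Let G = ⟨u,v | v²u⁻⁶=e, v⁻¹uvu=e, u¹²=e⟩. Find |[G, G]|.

G' = [G, G] is generated by all commutators. The generator-pair commutators are: [u, v] = u².
The subgroup they normally generate is {e, u², u⁴, u⁶, u⁸, u¹⁰}, of order 6.
Check: |G/G'| = 24/6 = 4 is the order of the abelianisation.

Answer: 6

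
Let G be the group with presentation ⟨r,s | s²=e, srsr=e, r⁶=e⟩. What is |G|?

Enumerate words in the generators, reducing via the relations: the distinct elements are
  {e, r, s, rs, r², r³, r⁴, r⁵, r²s, r³s, r⁴s, r⁵s}.
No further products give new elements, so |G| = 12.

Answer: 12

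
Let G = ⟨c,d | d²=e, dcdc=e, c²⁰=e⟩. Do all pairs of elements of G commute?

c·d = cd but d·c = c¹⁹d, so c·d ≠ d·c and G is not abelian.

Answer: No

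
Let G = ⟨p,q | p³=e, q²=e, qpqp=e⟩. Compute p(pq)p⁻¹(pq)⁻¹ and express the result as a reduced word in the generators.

[p, (pq)] = p·(pq)·p⁻¹·(pq)⁻¹.
  p · (pq) = p²q
  (p²q) · (p²) = q
  q · (pq) = p²

Answer: p²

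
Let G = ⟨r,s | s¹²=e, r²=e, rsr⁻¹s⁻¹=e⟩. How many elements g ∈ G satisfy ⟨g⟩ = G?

⟨g⟩ = G would require ord(g) = |G| = 24, but the maximum element order in G is 12 < 24. So G is not cyclic and no single element generates it: the count is 0.

Answer: 0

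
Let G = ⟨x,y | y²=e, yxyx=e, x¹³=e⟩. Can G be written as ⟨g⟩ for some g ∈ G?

Every cyclic group is abelian. But x·y = xy while y·x = x¹²y, so x·y ≠ y·x and G is not abelian. Hence G is not cyclic.

Answer: No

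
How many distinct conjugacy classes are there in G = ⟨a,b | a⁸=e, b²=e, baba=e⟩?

The conjugacy classes (representative and size) are:
  [e] (size 1), [a] (size 2), [a⁶] (size 2), [a³] (size 2), [a⁴] (size 1), [b] (size 4), [a⁵b] (size 4).
Class equation: 1 + 2 + 2 + 2 + 1 + 4 + 4 = 16 = |G|. So G has 7 conjugacy classes.

Answer: 7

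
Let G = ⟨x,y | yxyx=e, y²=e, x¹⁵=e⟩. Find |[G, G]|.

G' = [G, G] is generated by all commutators. The generator-pair commutators are: [x, y] = x².
The subgroup they normally generate is {e, x, x², x³, x⁴, x⁵, x⁶, x⁷, x⁸, x⁹, x¹⁰, x¹¹, x¹², x¹³, x¹⁴}, of order 15.
Check: |G/G'| = 30/15 = 2 is the order of the abelianisation.

Answer: 15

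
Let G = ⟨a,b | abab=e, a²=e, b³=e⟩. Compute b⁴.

Compute successive powers of b, reducing at each step:
  b²: b · b = b²
  b³: (b²) · b = e
  b⁴: e · b = b

Answer: b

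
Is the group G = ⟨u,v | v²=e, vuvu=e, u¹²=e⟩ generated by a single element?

Every cyclic group is abelian. But u·v = uv while v·u = u¹¹v, so u·v ≠ v·u and G is not abelian. Hence G is not cyclic.

Answer: No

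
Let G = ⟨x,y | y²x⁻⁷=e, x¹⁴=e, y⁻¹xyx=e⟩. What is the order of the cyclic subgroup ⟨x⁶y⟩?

|⟨x⁶y⟩| equals the order of x⁶y. Compute successive powers until reaching e:
  (x⁶y)¹ = x⁶y, (x⁶y)² = x⁷, (x⁶y)³ = x⁶y⁻¹, (x⁶y)⁴ = e.
The smallest positive k with (x⁶y)ᵏ = e is 4, so |⟨x⁶y⟩| = 4.

Answer: 4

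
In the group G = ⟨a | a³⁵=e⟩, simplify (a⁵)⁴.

Compute successive powers of (a⁵), reducing at each step:
  (a⁵)²: (a⁵) · a⁵ = a¹⁰
  (a⁵)³: (a¹⁰) · a⁵ = a¹⁵
  (a⁵)⁴: (a¹⁵) · a⁵ = a²⁰

Answer: a²⁰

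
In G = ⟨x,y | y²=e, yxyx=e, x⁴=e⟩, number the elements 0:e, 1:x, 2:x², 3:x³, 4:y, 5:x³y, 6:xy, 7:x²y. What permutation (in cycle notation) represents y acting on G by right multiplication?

(0 4)(1 6)(2 7)(3 5)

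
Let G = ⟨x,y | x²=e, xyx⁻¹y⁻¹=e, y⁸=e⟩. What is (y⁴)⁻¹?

The order of (y⁴) is 2 (smallest k with (y⁴)ᵏ = e), so (y⁴)⁻¹ = (y⁴)¹ = y⁴.
Check: (y⁴) · (y⁴) → (y⁴) · y⁴ = e, giving e as required.

Answer: y⁴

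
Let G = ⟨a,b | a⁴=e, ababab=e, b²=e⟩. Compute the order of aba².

Compute successive powers until reaching e:
  (aba²)¹ = aba², (aba²)² = a²ba³, (aba²)³ = e.
The smallest positive k with (aba²)ᵏ = e is 3.

Answer: 3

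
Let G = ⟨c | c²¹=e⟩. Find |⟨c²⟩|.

|⟨c²⟩| equals the order of c². Compute successive powers until reaching e:
  (c²)¹ = c², (c²)² = c⁴, (c²)³ = c⁶, (c²)⁴ = c⁸, (c²)⁵ = c¹⁰, (c²)⁶ = c¹², (c²)⁷ = c¹⁴, (c²)⁸ = c¹⁶, (c²)⁹ = c¹⁸, (c²)¹⁰ = c²⁰, (c²)¹¹ = c, (c²)¹² = c³, (c²)¹³ = c⁵, (c²)¹⁴ = c⁷, (c²)¹⁵ = c⁹, (c²)¹⁶ = c¹¹, (c²)¹⁷ = c¹³, (c²)¹⁸ = c¹⁵, (c²)¹⁹ = c¹⁷, (c²)²⁰ = c¹⁹, (c²)²¹ = e.
The smallest positive k with (c²)ᵏ = e is 21, so |⟨c²⟩| = 21.

Answer: 21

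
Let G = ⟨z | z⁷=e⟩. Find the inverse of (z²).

The order of (z²) is 7 (smallest k with (z²)ᵏ = e), so (z²)⁻¹ = (z²)⁶ = z⁵.
Check: (z²) · (z⁵) → (z²) · z⁵ = e, giving e as required.

Answer: z⁵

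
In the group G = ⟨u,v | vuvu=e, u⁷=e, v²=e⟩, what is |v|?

Compute successive powers until reaching e:
  v¹ = v, v² = e.
The smallest positive k with vᵏ = e is 2.

Answer: 2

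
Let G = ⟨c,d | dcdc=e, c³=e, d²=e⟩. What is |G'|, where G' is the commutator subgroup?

G' = [G, G] is generated by all commutators. The generator-pair commutators are: [c, d] = c².
The subgroup they normally generate is {e, c, c²}, of order 3.
Check: |G/G'| = 6/3 = 2 is the order of the abelianisation.

Answer: 3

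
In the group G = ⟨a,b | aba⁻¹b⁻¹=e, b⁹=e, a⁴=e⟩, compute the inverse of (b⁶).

The order of (b⁶) is 3 (smallest k with (b⁶)ᵏ = e), so (b⁶)⁻¹ = (b⁶)² = b³.
Check: (b⁶) · (b³) → (b⁶) · b³ = e, giving e as required.

Answer: b³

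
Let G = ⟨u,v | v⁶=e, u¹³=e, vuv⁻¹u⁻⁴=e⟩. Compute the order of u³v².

Compute successive powers until reaching e:
  (u³v²)¹ = u³v², (u³v²)² = u¹²v⁴, (u³v²)³ = e.
The smallest positive k with (u³v²)ᵏ = e is 3.

Answer: 3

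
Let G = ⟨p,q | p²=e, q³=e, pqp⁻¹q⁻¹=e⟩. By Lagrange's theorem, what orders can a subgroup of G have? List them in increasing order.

|G| = 6 = 2 · 3. By Lagrange's theorem the order of any subgroup divides 6; the divisors of 6 are 1, 2, 3, 6.

Answer: 1, 2, 3, 6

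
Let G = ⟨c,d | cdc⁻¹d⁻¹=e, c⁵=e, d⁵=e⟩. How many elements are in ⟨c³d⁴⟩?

|⟨c³d⁴⟩| equals the order of c³d⁴. Compute successive powers until reaching e:
  (c³d⁴)¹ = c³d⁴, (c³d⁴)² = cd³, (c³d⁴)³ = c⁴d², (c³d⁴)⁴ = c²d, (c³d⁴)⁵ = e.
The smallest positive k with (c³d⁴)ᵏ = e is 5, so |⟨c³d⁴⟩| = 5.

Answer: 5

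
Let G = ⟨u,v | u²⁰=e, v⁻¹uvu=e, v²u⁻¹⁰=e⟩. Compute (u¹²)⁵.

Compute successive powers of (u¹²), reducing at each step:
  (u¹²)²: (u¹²) · u¹² = u⁴
  (u¹²)³: (u⁴) · u¹² = u¹⁶
  (u¹²)⁴: (u¹⁶) · u¹² = u⁸
  (u¹²)⁵: (u⁸) · u¹² = e

Answer: e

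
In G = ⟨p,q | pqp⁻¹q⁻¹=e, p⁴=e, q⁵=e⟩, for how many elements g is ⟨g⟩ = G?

G is cyclic of order 20. An element generates G iff its order is 20, and a cyclic group of order 20 has exactly φ(20) = 8 such elements.

Answer: 8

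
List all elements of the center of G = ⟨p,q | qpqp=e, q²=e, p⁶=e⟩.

An element z ∈ Z(G) iff z commutes with every generator.
For example p³ is central: (p³)·p = p⁴ = p·(p³); (p³)·q = p³q = q·(p³).
Whereas p ∉ Z(G) since p·q = pq ≠ p⁵q = q·p.
Checking each of the 12 elements this way gives Z(G) = {e, p³}, of order 2.

Answer: {e, p³}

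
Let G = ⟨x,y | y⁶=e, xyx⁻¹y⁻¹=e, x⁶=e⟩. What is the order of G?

Enumerate words in the generators, reducing via the relations: the distinct elements are
  {e, x, y, xy, x², x³, x⁴, x⁵, y², y³, y⁴, y⁵, xy², xy³, xy⁴, xy⁵, x²y, x³y, x⁴y, x⁵y, x²y², x²y³, x²y⁴, x²y⁵, x³y², x³y³, x³y⁴, x³y⁵, x⁴y², x⁴y³, x⁴y⁴, x⁴y⁵, x⁵y², x⁵y³, x⁵y⁴, x⁵y⁵}.
No further products give new elements, so |G| = 36.

Answer: 36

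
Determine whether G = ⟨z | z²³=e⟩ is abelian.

G has a single generator, so G is cyclic and hence abelian.

Answer: Yes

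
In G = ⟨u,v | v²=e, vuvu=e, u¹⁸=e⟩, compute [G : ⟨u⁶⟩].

First find ord(u⁶) by computing successive powers:
  (u⁶)¹ = u⁶, (u⁶)² = u¹², (u⁶)³ = e.
So |⟨u⁶⟩| = ord(u⁶) = 3. With |G| = 36, by Lagrange [G : ⟨u⁶⟩] = 36/3 = 12.

Answer: 12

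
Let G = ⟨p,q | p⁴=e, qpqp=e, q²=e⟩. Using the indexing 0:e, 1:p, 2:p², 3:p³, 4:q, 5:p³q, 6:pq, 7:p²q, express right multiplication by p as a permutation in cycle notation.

(0 1 2 3)(4 5 7 6)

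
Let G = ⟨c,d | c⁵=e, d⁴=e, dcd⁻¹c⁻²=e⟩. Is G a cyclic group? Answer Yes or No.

Every cyclic group is abelian. But c·d = cd while d·c = c²d, so c·d ≠ d·c and G is not abelian. Hence G is not cyclic.

Answer: No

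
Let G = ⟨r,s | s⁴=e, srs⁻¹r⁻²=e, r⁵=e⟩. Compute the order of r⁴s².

Compute successive powers until reaching e:
  (r⁴s²)¹ = r⁴s², (r⁴s²)² = e.
The smallest positive k with (r⁴s²)ᵏ = e is 2.

Answer: 2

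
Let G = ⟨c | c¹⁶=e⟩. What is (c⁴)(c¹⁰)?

Compute (c⁴) · (c¹⁰) by multiplying left to right and reducing via the relations at each step:
  (c⁴) · c¹⁰ = c¹⁴

Answer: c¹⁴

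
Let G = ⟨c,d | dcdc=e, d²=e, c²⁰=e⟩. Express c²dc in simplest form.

Multiply left to right, reducing at each step:
  (c²) · d = c²d
  (c²d) · c = cd

Answer: cd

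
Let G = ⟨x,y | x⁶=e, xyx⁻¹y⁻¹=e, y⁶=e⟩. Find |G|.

Enumerate words in the generators, reducing via the relations: the distinct elements are
  {e, x, y, xy, x², x³, x⁴, x⁵, y², y³, y⁴, y⁵, xy², xy³, xy⁴, xy⁵, x²y, x³y, x⁴y, x⁵y, x²y², x²y³, x²y⁴, x²y⁵, x³y², x³y³, x³y⁴, x³y⁵, x⁴y², x⁴y³, x⁴y⁴, x⁴y⁵, x⁵y², x⁵y³, x⁵y⁴, x⁵y⁵}.
No further products give new elements, so |G| = 36.

Answer: 36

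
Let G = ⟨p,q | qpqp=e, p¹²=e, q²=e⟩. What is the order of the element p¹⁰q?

Compute successive powers until reaching e:
  (p¹⁰q)¹ = p¹⁰q, (p¹⁰q)² = e.
The smallest positive k with (p¹⁰q)ᵏ = e is 2.

Answer: 2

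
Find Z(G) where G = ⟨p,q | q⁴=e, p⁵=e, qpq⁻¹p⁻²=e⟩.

An element z ∈ Z(G) iff z commutes with every generator.
For example e is central: e·p = p = p·e; e·q = q = q·e.
Whereas p ∉ Z(G) since p·q = pq ≠ p²q = q·p.
Checking each of the 20 elements this way gives Z(G) = {e}, of order 1.

Answer: {e}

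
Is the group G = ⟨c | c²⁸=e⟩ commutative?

G has a single generator, so G is cyclic and hence abelian.

Answer: Yes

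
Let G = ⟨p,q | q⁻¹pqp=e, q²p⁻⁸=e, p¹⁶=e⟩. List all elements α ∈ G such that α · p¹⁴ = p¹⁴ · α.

⟨p¹⁴⟩ ⊆ C_G(p¹⁴) since powers of p¹⁴ commute with p¹⁴; so |C_G(p¹⁴)| ≥ |⟨p¹⁴⟩| = 8.
By orbit–stabilizer, |C_G(p¹⁴)| = |G| / |conj. class of p¹⁴| = 32 / 2 = 16.
The 16 elements commuting with p¹⁴ are {e, p, p², p³, p⁴, p⁵, p⁶, p⁷, p⁸, p⁹, p¹⁰, p¹¹, p¹², p¹³, p¹⁴, p¹⁵}.

Answer: {e, p, p², p³, p⁴, p⁵, p⁶, p⁷, p⁸, p⁹, p¹⁰, p¹¹, p¹², p¹³, p¹⁴, p¹⁵}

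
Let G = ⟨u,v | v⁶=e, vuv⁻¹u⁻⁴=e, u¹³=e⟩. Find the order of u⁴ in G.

Compute successive powers until reaching e:
  (u⁴)¹ = u⁴, (u⁴)² = u⁸, (u⁴)³ = u¹², (u⁴)⁴ = u³, (u⁴)⁵ = u⁷, (u⁴)⁶ = u¹¹, (u⁴)⁷ = u², (u⁴)⁸ = u⁶, (u⁴)⁹ = u¹⁰, (u⁴)¹⁰ = u, (u⁴)¹¹ = u⁵, (u⁴)¹² = u⁹, (u⁴)¹³ = e.
The smallest positive k with (u⁴)ᵏ = e is 13.

Answer: 13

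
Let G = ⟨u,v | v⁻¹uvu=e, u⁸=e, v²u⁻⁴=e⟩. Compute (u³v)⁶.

Compute successive powers of (u³v), reducing at each step:
  (u³v)²: (u³v) · u³ = v;   v · v = u⁴
  (u³v)³: (u⁴) · u³ = u⁷;   (u⁷) · v = u³v⁻¹
  (u³v)⁴: (u³v⁻¹) · u³ = v⁻¹;   (v⁻¹) · v = e
  (u³v)⁵: e · u³ = u³;   (u³) · v = u³v
  (u³v)⁶: (u³v) · u³ = v;   v · v = u⁴

Answer: u⁴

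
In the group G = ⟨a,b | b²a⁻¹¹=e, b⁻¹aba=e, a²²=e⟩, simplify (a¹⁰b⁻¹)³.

Compute successive powers of (a¹⁰b⁻¹), reducing at each step:
  (a¹⁰b⁻¹)²: (a¹⁰b⁻¹) · a¹⁰ = b⁻¹;   (b⁻¹) · b⁻¹ = a¹¹
  (a¹⁰b⁻¹)³: (a¹¹) · a¹⁰ = a²¹;   (a²¹) · b⁻¹ = a¹⁰b

Answer: a¹⁰b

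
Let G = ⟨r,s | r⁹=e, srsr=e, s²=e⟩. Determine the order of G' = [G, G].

G' = [G, G] is generated by all commutators. The generator-pair commutators are: [r, s] = r².
The subgroup they normally generate is {e, r, r², r³, r⁴, r⁵, r⁶, r⁷, r⁸}, of order 9.
Check: |G/G'| = 18/9 = 2 is the order of the abelianisation.

Answer: 9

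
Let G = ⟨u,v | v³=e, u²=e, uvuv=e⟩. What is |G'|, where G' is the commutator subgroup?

G' = [G, G] is generated by all commutators. The generator-pair commutators are: [u, v] = v.
The subgroup they normally generate is {e, v, v²}, of order 3.
Check: |G/G'| = 6/3 = 2 is the order of the abelianisation.

Answer: 3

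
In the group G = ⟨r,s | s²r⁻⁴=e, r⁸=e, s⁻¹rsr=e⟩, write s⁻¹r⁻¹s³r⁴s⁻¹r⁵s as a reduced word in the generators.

Multiply left to right, reducing at each step:
  (s⁻¹) · r⁻¹ = rs⁻¹
  (rs⁻¹) · s³ = r⁵
  (r⁵) · r⁴ = r
  r · s⁻¹ = rs⁻¹
  (rs⁻¹) · r⁵ = s
  s · s = r⁴

Answer: r⁴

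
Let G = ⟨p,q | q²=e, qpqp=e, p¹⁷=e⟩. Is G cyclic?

Every cyclic group is abelian. But p·q = pq while q·p = p¹⁶q, so p·q ≠ q·p and G is not abelian. Hence G is not cyclic.

Answer: No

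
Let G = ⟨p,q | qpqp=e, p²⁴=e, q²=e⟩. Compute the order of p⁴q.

Compute successive powers until reaching e:
  (p⁴q)¹ = p⁴q, (p⁴q)² = e.
The smallest positive k with (p⁴q)ᵏ = e is 2.

Answer: 2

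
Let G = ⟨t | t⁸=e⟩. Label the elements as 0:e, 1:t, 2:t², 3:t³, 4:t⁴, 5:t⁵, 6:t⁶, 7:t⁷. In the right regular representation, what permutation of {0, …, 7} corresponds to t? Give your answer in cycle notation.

(0 1 2 3 4 5 6 7)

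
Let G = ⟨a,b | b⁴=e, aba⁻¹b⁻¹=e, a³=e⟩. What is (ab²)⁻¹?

The order of (ab²) is 6 (smallest k with (ab²)ᵏ = e), so (ab²)⁻¹ = (ab²)⁵ = a²b².
Check: (ab²) · (a²b²) → (ab²) · a² = b²;   (b²) · b² = e, giving e as required.

Answer: a²b²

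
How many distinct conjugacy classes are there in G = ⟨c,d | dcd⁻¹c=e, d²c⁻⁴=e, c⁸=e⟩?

The conjugacy classes (representative and size) are:
  [e] (size 1), [c⁷] (size 2), [c²] (size 2), [c⁵] (size 2), [c⁴] (size 1), [c²d⁻¹] (size 4), [c³d] (size 4).
Class equation: 1 + 2 + 2 + 2 + 1 + 4 + 4 = 16 = |G|. So G has 7 conjugacy classes.

Answer: 7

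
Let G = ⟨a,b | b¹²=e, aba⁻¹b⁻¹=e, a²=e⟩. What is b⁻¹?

The order of b is 12 (smallest k with bᵏ = e), so b⁻¹ = b¹¹ = b¹¹.
Check: b · (b¹¹) → b · b¹¹ = e, giving e as required.

Answer: b¹¹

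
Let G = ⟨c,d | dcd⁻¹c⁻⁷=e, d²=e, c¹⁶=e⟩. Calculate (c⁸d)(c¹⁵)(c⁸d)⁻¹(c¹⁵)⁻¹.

[(c⁸d), (c¹⁵)] = (c⁸d)·(c¹⁵)·(c⁸d)⁻¹·(c¹⁵)⁻¹.
  (c⁸d) · (c¹⁵) = cd
  (cd) · (c⁸d) = c⁹
  (c⁹) · c = c¹⁰

Answer: c¹⁰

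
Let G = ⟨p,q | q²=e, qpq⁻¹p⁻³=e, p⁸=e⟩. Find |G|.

Enumerate words in the generators, reducing via the relations: the distinct elements are
  {e, p, q, pq, p², p³, p⁴, p⁵, p⁶, p⁷, p²q, p³q, p⁴q, p⁵q, p⁶q, p⁷q}.
No further products give new elements, so |G| = 16.

Answer: 16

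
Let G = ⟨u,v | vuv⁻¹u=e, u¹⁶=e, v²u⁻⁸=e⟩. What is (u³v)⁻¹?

The order of (u³v) is 4 (smallest k with (u³v)ᵏ = e), so (u³v)⁻¹ = (u³v)³ = u³v⁻¹.
Check: (u³v) · (u³v⁻¹) → (u³v) · u³ = v;   v · v⁻¹ = e, giving e as required.

Answer: u³v⁻¹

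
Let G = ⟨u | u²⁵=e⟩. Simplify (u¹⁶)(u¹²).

Compute (u¹⁶) · (u¹²) by multiplying left to right and reducing via the relations at each step:
  (u¹⁶) · u¹² = u³

Answer: u³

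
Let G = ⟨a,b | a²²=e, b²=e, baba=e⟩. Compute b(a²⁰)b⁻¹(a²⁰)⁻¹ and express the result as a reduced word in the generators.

[b, (a²⁰)] = b·(a²⁰)·b⁻¹·(a²⁰)⁻¹.
  b · (a²⁰) = a²b
  (a²b) · b = a²
  (a²) · (a²) = a⁴

Answer: a⁴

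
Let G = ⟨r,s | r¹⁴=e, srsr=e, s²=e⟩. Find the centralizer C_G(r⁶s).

⟨r⁶s⟩ ⊆ C_G(r⁶s) since powers of r⁶s commute with r⁶s; so |C_G(r⁶s)| ≥ |⟨r⁶s⟩| = 2.
By orbit–stabilizer, |C_G(r⁶s)| = |G| / |conj. class of r⁶s| = 28 / 7 = 4.
The 4 elements commuting with r⁶s are {e, r⁷, r¹³s, r⁶s}.

Answer: {e, r⁷, r¹³s, r⁶s}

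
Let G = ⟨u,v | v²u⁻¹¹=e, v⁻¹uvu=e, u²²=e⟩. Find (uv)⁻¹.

The order of (uv) is 4 (smallest k with (uv)ᵏ = e), so (uv)⁻¹ = (uv)³ = uv⁻¹.
Check: (uv) · (uv⁻¹) → (uv) · u = v;   v · v⁻¹ = e, giving e as required.

Answer: uv⁻¹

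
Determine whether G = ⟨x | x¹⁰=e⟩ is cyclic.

|G| = 10. The element x has order 10 (its powers give 10 distinct elements), so ⟨x⟩ = G and G is cyclic.

Answer: Yes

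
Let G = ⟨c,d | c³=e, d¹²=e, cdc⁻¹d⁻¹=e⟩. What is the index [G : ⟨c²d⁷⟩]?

First find ord(c²d⁷) by computing successive powers:
  (c²d⁷)¹ = c²d⁷, (c²d⁷)² = cd², (c²d⁷)³ = d⁹, (c²d⁷)⁴ = c²d⁴, (c²d⁷)⁵ = cd¹¹, (c²d⁷)⁶ = d⁶, (c²d⁷)⁷ = c²d, (c²d⁷)⁸ = cd⁸, (c²d⁷)⁹ = d³, (c²d⁷)¹⁰ = c²d¹⁰, (c²d⁷)¹¹ = cd⁵, (c²d⁷)¹² = e.
So |⟨c²d⁷⟩| = ord(c²d⁷) = 12. With |G| = 36, by Lagrange [G : ⟨c²d⁷⟩] = 36/12 = 3.

Answer: 3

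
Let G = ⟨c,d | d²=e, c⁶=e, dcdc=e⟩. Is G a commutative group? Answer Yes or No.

c·d = cd but d·c = c⁵d, so c·d ≠ d·c and G is not abelian.

Answer: No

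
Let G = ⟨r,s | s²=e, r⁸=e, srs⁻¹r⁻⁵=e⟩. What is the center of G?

An element z ∈ Z(G) iff z commutes with every generator.
For example r² is central: (r²)·r = r³ = r·(r²); (r²)·s = r²s = s·(r²).
Whereas r ∉ Z(G) since r·s = rs ≠ r⁵s = s·r.
Checking each of the 16 elements this way gives Z(G) = {e, r², r⁴, r⁶}, of order 4.

Answer: {e, r², r⁴, r⁶}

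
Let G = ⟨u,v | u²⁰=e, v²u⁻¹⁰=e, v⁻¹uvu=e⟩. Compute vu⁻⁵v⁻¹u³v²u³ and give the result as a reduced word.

Multiply left to right, reducing at each step:
  v · u⁻⁵ = u⁵v
  (u⁵v) · v⁻¹ = u⁵
  (u⁵) · u³ = u⁸
  (u⁸) · v² = u¹⁸
  (u¹⁸) · u³ = u

Answer: u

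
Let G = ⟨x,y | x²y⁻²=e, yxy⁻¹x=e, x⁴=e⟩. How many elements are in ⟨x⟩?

|⟨x⟩| equals the order of x. Compute successive powers until reaching e:
  x¹ = x, x² = x², x³ = x³, x⁴ = e.
The smallest positive k with xᵏ = e is 4, so |⟨x⟩| = 4.

Answer: 4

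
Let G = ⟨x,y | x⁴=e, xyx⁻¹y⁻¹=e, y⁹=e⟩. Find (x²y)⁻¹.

The order of (x²y) is 18 (smallest k with (x²y)ᵏ = e), so (x²y)⁻¹ = (x²y)¹⁷ = x²y⁸.
Check: (x²y) · (x²y⁸) → (x²y) · x² = y;   y · y⁸ = e, giving e as required.

Answer: x²y⁸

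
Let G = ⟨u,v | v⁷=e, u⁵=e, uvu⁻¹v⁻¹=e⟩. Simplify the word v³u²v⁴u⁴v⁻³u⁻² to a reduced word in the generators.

Multiply left to right, reducing at each step:
  (v³) · u² = u²v³
  (u²v³) · v⁴ = u²
  (u²) · u⁴ = u
  u · v⁻³ = uv⁴
  (uv⁴) · u⁻² = u⁴v⁴

Answer: u⁴v⁴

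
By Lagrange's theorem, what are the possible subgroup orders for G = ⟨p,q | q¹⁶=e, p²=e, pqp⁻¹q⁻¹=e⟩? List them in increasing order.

|G| = 32 = 2⁵. By Lagrange's theorem the order of any subgroup divides 32; the divisors of 32 are 1, 2, 4, 8, 16, 32.

Answer: 1, 2, 4, 8, 16, 32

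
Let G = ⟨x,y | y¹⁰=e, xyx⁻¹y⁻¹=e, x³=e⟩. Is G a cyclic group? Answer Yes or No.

|G| = 30. The element xy has order 30 (its powers give 30 distinct elements), so ⟨xy⟩ = G and G is cyclic.

Answer: Yes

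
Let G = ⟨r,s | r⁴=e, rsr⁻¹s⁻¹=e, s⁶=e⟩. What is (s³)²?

Compute successive powers of (s³), reducing at each step:
  (s³)²: (s³) · s³ = e

Answer: e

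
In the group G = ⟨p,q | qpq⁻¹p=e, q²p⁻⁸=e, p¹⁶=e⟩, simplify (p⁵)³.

Compute successive powers of (p⁵), reducing at each step:
  (p⁵)²: (p⁵) · p⁵ = p¹⁰
  (p⁵)³: (p¹⁰) · p⁵ = p¹⁵

Answer: p¹⁵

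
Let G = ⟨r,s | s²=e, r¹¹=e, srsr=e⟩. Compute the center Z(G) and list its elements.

An element z ∈ Z(G) iff z commutes with every generator.
For example e is central: e·r = r = r·e; e·s = s = s·e.
Whereas r ∉ Z(G) since r·s = rs ≠ r¹⁰s = s·r.
Checking each of the 22 elements this way gives Z(G) = {e}, of order 1.

Answer: {e}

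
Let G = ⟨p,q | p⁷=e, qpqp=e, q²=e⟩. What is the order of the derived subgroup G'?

G' = [G, G] is generated by all commutators. The generator-pair commutators are: [p, q] = p².
The subgroup they normally generate is {e, p, p², p³, p⁴, p⁵, p⁶}, of order 7.
Check: |G/G'| = 14/7 = 2 is the order of the abelianisation.

Answer: 7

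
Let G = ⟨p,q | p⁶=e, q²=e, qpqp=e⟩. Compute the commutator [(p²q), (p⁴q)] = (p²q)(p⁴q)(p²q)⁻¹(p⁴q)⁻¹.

[(p²q), (p⁴q)] = (p²q)·(p⁴q)·(p²q)⁻¹·(p⁴q)⁻¹.
  (p²q) · (p⁴q) = p⁴
  (p⁴) · (p²q) = q
  q · (p⁴q) = p²

Answer: p²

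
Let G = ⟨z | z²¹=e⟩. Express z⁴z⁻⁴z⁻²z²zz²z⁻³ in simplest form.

Multiply left to right, reducing at each step:
  (z⁴) · z⁻⁴ = e
  e · z⁻² = z¹⁹
  (z¹⁹) · z² = e
  e · z = z
  z · z² = z³
  (z³) · z⁻³ = e

Answer: e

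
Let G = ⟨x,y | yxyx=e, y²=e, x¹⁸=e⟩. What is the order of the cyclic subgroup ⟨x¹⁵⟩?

|⟨x¹⁵⟩| equals the order of x¹⁵. Compute successive powers until reaching e:
  (x¹⁵)¹ = x¹⁵, (x¹⁵)² = x¹², (x¹⁵)³ = x⁹, (x¹⁵)⁴ = x⁶, (x¹⁵)⁵ = x³, (x¹⁵)⁶ = e.
The smallest positive k with (x¹⁵)ᵏ = e is 6, so |⟨x¹⁵⟩| = 6.

Answer: 6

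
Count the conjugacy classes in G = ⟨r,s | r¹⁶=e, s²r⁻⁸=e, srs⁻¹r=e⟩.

The conjugacy classes (representative and size) are:
  [e] (size 1), [r] (size 2), [r¹⁴] (size 2), [r¹³] (size 2), [r¹²] (size 2), [r⁵] (size 2), [r¹⁰] (size 2), [r⁷] (size 2), [r⁸] (size 1), [s⁻¹] (size 8), [r⁷s⁻¹] (size 8).
Class equation: 1 + 2 + 2 + 2 + 2 + 2 + 2 + 2 + 1 + 8 + 8 = 32 = |G|. So G has 11 conjugacy classes.

Answer: 11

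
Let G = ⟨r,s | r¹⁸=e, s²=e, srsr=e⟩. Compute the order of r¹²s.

Compute successive powers until reaching e:
  (r¹²s)¹ = r¹²s, (r¹²s)² = e.
The smallest positive k with (r¹²s)ᵏ = e is 2.

Answer: 2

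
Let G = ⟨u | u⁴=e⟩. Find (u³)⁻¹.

The order of (u³) is 4 (smallest k with (u³)ᵏ = e), so (u³)⁻¹ = (u³)³ = u.
Check: (u³) · u → (u³) · u = e, giving e as required.

Answer: u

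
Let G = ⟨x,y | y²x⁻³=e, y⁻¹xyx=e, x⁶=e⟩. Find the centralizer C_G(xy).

⟨xy⟩ ⊆ C_G(xy) since powers of xy commute with xy; so |C_G(xy)| ≥ |⟨xy⟩| = 4.
By orbit–stabilizer, |C_G(xy)| = |G| / |conj. class of xy| = 12 / 3 = 4.
The 4 elements commuting with xy are {e, x³, xy, xy⁻¹}.

Answer: {e, x³, xy, xy⁻¹}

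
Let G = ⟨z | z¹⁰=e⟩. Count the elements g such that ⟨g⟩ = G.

G is cyclic of order 10. An element generates G iff its order is 10, and a cyclic group of order 10 has exactly φ(10) = 4 such elements.

Answer: 4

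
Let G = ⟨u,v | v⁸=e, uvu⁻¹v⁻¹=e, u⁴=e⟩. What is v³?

Compute successive powers of v, reducing at each step:
  v²: v · v = v²
  v³: (v²) · v = v³

Answer: v³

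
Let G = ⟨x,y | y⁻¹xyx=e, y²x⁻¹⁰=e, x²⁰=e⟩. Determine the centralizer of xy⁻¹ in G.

⟨xy⁻¹⟩ ⊆ C_G(xy⁻¹) since powers of xy⁻¹ commute with xy⁻¹; so |C_G(xy⁻¹)| ≥ |⟨xy⁻¹⟩| = 4.
By orbit–stabilizer, |C_G(xy⁻¹)| = |G| / |conj. class of xy⁻¹| = 40 / 10 = 4.
The 4 elements commuting with xy⁻¹ are {e, x¹⁰, xy, xy⁻¹}.

Answer: {e, x¹⁰, xy, xy⁻¹}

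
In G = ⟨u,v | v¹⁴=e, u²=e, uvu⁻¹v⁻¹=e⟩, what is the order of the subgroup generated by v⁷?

|⟨v⁷⟩| equals the order of v⁷. Compute successive powers until reaching e:
  (v⁷)¹ = v⁷, (v⁷)² = e.
The smallest positive k with (v⁷)ᵏ = e is 2, so |⟨v⁷⟩| = 2.

Answer: 2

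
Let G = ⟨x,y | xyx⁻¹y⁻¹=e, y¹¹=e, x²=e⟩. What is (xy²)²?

Compute successive powers of (xy²), reducing at each step:
  (xy²)²: (xy²) · x = y²;   (y²) · y² = y⁴

Answer: y⁴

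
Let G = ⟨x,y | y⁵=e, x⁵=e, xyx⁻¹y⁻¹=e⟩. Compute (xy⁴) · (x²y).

Compute (xy⁴) · (x²y) by multiplying left to right and reducing via the relations at each step:
  (xy⁴) · x² = x³y⁴
  (x³y⁴) · y = x³

Answer: x³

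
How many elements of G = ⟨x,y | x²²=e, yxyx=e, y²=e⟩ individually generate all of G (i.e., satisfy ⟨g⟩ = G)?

⟨g⟩ = G would require ord(g) = |G| = 44, but the maximum element order in G is 22 < 44. So G is not cyclic and no single element generates it: the count is 0.

Answer: 0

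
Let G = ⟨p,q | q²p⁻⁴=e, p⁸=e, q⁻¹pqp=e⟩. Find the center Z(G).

An element z ∈ Z(G) iff z commutes with every generator.
For example p⁴ is central: (p⁴)·p = p⁵ = p·(p⁴); (p⁴)·q = q⁻¹ = q·(p⁴).
Whereas p ∉ Z(G) since p·q = pq ≠ p³q⁻¹ = q·p.
Checking each of the 16 elements this way gives Z(G) = {e, p⁴}, of order 2.

Answer: {e, p⁴}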